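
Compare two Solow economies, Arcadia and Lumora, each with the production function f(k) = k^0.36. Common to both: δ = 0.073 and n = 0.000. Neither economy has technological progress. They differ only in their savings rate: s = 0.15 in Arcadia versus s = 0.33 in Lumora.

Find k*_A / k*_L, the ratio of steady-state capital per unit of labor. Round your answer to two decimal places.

ratio ≈ 0.29

Steady-state k* = [s/(n + δ)]^(1/(1−α)), so the ratio is [ (s_A/(n + δ)_A) / (s_L/(n + δ)_L) ]^1.5625.
s_A/(n + δ)_A = 0.15/0.073 = 2.0548; s_L/(n + δ)_L = 0.33/0.073 = 4.5205.
Ratio = (2.0548/4.5205)^1.5625 = 0.4546^1.5625 ≈ 0.2918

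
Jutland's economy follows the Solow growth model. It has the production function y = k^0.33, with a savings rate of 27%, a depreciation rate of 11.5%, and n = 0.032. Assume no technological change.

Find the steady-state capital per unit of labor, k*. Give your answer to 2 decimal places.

k* = 2.48

In steady state, investment equals break-even investment: s·k^α = (n + δ)·k.
Dividing both sides by k: k^(1−α) = s / (n + δ).
k^0.67 = 0.27 / (0.032 + 0.115) = 0.27 / 0.147 = 1.8367
k* = 1.8367^(1/0.67) ≈ 2.4779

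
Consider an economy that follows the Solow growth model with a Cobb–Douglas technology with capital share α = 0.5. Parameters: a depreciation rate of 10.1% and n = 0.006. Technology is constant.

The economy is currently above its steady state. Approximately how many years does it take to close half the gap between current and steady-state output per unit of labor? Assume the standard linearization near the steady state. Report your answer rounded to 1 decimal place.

Near the steady state the convergence rate is λ = (1 − α)(n + δ).
λ = (1 − 0.5) × 0.107 = 0.5 × 0.107 = 0.0535
Half-life = ln 2 / λ = 0.6931 / 0.0535 ≈ 12.96 years

half-life ≈ 13.0 years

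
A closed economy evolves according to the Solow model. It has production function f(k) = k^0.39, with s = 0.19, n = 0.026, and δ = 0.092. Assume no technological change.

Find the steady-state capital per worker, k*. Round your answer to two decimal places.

k* = 2.18

Steady state requires s·f(k) = (n + δ)·k, i.e. s·k^α = (n + δ)·k.
Rearranging, k^(1−α) = s / (n + δ).
k^0.61 = 0.19 / (0.026 + 0.092) = 0.19 / 0.118 = 1.6102
k* = 1.6102^(1/0.61) ≈ 2.1835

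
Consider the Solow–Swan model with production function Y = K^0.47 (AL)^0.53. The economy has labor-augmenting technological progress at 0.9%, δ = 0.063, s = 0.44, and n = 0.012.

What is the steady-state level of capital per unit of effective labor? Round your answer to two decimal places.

k* = 22.75

Steady state requires s·f(k) = (n + g + δ)·k, i.e. s·k^α = (n + g + δ)·k.
Rearranging, k^(1−α) = s / (n + g + δ).
k^0.53 = 0.44 / (0.012 + 0.009 + 0.063) = 0.44 / 0.084 = 5.2381
k* = 5.2381^(1/0.53) ≈ 22.7474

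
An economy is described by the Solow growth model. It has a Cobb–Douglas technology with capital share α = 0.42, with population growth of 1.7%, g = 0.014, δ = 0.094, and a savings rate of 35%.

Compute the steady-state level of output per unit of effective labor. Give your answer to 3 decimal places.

y* = 2.108

Steady state requires s·f(k) = (n + g + δ)·k, i.e. s·k^α = (n + g + δ)·k.
Rearranging, k^(1−α) = s / (n + g + δ).
k^0.58 = 0.35 / (0.017 + 0.014 + 0.094) = 0.35 / 0.125 = 2.8000
k* = 2.8000^(1/0.58) ≈ 5.9015
y* = (k*)^α = 5.9015^0.42 ≈ 2.1077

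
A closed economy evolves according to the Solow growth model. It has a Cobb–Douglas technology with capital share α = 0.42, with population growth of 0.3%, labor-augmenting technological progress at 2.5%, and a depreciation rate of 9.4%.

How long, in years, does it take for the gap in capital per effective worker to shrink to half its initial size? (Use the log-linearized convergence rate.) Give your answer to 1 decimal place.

Near the steady state the convergence rate is λ = (1 − α)(n + g + δ).
λ = (1 − 0.42) × 0.122 = 0.58 × 0.122 = 0.07076
Half-life = ln 2 / λ = 0.6931 / 0.07076 ≈ 9.80 years

half-life ≈ 9.8 years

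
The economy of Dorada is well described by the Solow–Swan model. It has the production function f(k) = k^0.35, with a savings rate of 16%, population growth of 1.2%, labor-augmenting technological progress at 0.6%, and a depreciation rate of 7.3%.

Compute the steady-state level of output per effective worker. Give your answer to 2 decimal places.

Steady state requires s·f(k) = (n + g + δ)·k, i.e. s·k^α = (n + g + δ)·k.
Rearranging, k^(1−α) = s / (n + g + δ).
k^0.65 = 0.16 / (0.012 + 0.006 + 0.073) = 0.16 / 0.091 = 1.7582
k* = 1.7582^(1/0.65) ≈ 2.3825
y* = (k*)^α = 2.3825^0.35 ≈ 1.3551

y* = 1.36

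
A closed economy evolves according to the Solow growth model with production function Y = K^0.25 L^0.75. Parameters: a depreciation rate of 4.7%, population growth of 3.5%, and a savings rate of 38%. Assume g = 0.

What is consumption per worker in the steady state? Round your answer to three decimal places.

At the steady state, Δk = 0, so s·k^α = (n + δ)·k.
Dividing both sides by k: k^(1−α) = s / (n + δ).
k^0.75 = 0.38 / (0.035 + 0.047) = 0.38 / 0.082 = 4.6341
k* = 4.6341^(1/0.75) ≈ 7.7260
y* = (k*)^α = 7.7260^0.25 ≈ 1.6672
c* = (1 − s)·y* = (1 − 0.38) × 1.6672 ≈ 1.0337

c* = 1.034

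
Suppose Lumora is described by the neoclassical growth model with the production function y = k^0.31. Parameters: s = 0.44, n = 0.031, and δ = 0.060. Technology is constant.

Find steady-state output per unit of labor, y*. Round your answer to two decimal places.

y* ≈ 2.03

In steady state, investment equals break-even investment: s·k^α = (n + δ)·k.
Rearranging, k^(1−α) = s / (n + δ).
k^0.69 = 0.44 / (0.031 + 0.060) = 0.44 / 0.091 = 4.8352
k* = 4.8352^(1/0.69) ≈ 9.8153
y* = (k*)^α = 9.8153^0.31 ≈ 2.0300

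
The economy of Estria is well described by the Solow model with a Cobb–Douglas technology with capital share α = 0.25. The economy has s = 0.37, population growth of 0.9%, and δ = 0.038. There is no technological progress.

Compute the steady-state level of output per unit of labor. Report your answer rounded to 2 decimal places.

At the steady state, Δk = 0, so s·k^α = (n + δ)·k.
Rearranging, k^(1−α) = s / (n + δ).
k^0.75 = 0.37 / (0.009 + 0.038) = 0.37 / 0.047 = 7.8723
k* = 7.8723^(1/0.75) ≈ 15.6604
y* = (k*)^α = 15.6604^0.25 ≈ 1.9893

y* ≈ 1.99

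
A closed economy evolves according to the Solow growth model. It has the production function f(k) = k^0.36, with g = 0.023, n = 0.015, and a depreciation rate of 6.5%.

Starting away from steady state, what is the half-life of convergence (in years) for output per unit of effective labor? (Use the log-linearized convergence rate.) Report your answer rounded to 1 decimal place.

about 10.5 years

Near the steady state the convergence rate is λ = (1 − α)(n + g + δ).
λ = (1 − 0.36) × 0.103 = 0.64 × 0.103 = 0.06592
Half-life = ln 2 / λ = 0.6931 / 0.06592 ≈ 10.51 years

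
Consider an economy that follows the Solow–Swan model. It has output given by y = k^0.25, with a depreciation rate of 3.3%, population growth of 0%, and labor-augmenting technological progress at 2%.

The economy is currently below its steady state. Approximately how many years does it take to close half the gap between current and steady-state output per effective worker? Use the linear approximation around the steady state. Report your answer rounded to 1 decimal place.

half-life ≈ 17.4 years

Near the steady state the convergence rate is λ = (1 − α)(n + g + δ).
λ = (1 − 0.25) × 0.053 = 0.75 × 0.053 = 0.03975
Half-life = ln 2 / λ = 0.6931 / 0.03975 ≈ 17.44 years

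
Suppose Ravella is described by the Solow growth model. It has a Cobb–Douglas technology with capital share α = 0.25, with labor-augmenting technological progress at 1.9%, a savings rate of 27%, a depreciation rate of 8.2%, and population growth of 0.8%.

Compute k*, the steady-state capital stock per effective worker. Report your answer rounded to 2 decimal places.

k* = 3.35

In steady state, investment equals break-even investment: s·k^α = (n + g + δ)·k.
Rearranging, k^(1−α) = s / (n + g + δ).
k^0.75 = 0.27 / (0.008 + 0.019 + 0.082) = 0.27 / 0.109 = 2.4771
k* = 2.4771^(1/0.75) ≈ 3.3516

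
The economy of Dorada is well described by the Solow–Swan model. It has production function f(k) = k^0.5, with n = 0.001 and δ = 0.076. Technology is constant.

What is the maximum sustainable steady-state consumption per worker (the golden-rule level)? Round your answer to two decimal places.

At the golden rule, f'(k) = n + δ, so α·k^(α−1) = n + δ and k_gold = (α/(n + δ))^(1/(1−α)).
k_gold = (0.5/0.077)^(1/0.5) = 6.4935^2 ≈ 42.1655
c_gold = f(k_gold) − (n + δ)·k_gold = 6.4935 − 0.077×42.1655 ≈ 3.2468

c_gold ≈ 3.25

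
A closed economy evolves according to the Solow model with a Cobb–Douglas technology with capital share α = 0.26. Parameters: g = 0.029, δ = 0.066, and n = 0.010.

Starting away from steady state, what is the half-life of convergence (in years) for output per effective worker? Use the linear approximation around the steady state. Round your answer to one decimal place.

about 8.9 years

Near the steady state the convergence rate is λ = (1 − α)(n + g + δ).
λ = (1 − 0.26) × 0.105 = 0.74 × 0.105 = 0.0777
Half-life = ln 2 / λ = 0.6931 / 0.0777 ≈ 8.92 years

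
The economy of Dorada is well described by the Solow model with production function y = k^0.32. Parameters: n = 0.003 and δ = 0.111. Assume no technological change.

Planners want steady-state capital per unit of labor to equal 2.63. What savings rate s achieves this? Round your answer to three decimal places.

In steady state, investment equals break-even investment: s·k^α = (n + δ)·k.
So s / (n + δ) = (k*)^(1−α) = 2.63^0.68 = 1.9301.
Therefore s = 1.9301 × (n + δ) = 1.9301 × 0.114 = 0.2200.

s ≈ 0.220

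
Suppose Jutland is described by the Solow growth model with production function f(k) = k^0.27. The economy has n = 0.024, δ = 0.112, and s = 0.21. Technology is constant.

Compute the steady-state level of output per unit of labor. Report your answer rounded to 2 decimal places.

y* = 1.17

In steady state, investment equals break-even investment: s·k^α = (n + δ)·k.
Dividing both sides by k: k^(1−α) = s / (n + δ).
k^0.73 = 0.21 / (0.024 + 0.112) = 0.21 / 0.136 = 1.5441
k* = 1.5441^(1/0.73) ≈ 1.8133
y* = (k*)^α = 1.8133^0.27 ≈ 1.1743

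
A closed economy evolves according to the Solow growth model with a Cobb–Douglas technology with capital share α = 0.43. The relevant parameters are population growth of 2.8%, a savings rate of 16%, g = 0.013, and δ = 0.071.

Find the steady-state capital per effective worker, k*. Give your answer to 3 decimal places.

In steady state, investment equals break-even investment: s·k^α = (n + g + δ)·k.
Dividing both sides by k: k^(1−α) = s / (n + g + δ).
k^0.57 = 0.16 / (0.028 + 0.013 + 0.071) = 0.16 / 0.112 = 1.4286
k* = 1.4286^(1/0.57) ≈ 1.8697

k* ≈ 1.870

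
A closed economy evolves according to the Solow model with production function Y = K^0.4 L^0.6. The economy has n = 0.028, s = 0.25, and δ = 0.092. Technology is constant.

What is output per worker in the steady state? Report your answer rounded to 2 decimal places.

y* ≈ 1.63

In steady state, investment equals break-even investment: s·k^α = (n + δ)·k.
Dividing both sides by k: k^(1−α) = s / (n + δ).
k^0.6 = 0.25 / (0.028 + 0.092) = 0.25 / 0.120 = 2.0833
k* = 2.0833^(1/0.6) ≈ 3.3982
y* = (k*)^α = 3.3982^0.4 ≈ 1.6312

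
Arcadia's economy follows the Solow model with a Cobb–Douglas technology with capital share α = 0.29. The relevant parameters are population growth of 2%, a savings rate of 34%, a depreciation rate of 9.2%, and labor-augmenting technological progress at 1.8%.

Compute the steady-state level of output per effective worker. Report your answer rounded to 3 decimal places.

In steady state, investment equals break-even investment: s·k^α = (n + g + δ)·k.
Rearranging, k^(1−α) = s / (n + g + δ).
k^0.71 = 0.34 / (0.020 + 0.018 + 0.092) = 0.34 / 0.130 = 2.6154
k* = 2.6154^(1/0.71) ≈ 3.8733
y* = (k*)^α = 3.8733^0.29 ≈ 1.4810

y* = 1.481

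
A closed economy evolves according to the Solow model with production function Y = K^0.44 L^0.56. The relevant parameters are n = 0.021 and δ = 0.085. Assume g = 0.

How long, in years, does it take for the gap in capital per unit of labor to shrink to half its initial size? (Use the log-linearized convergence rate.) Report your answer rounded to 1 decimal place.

half-life ≈ 11.7 years

Near the steady state the convergence rate is λ = (1 − α)(n + δ).
λ = (1 − 0.44) × 0.106 = 0.56 × 0.106 = 0.05936
Half-life = ln 2 / λ = 0.6931 / 0.05936 ≈ 11.68 years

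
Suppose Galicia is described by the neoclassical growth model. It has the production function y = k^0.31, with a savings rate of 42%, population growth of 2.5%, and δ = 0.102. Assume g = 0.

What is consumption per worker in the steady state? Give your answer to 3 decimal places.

Steady state requires s·f(k) = (n + δ)·k, i.e. s·k^α = (n + δ)·k.
Rearranging, k^(1−α) = s / (n + δ).
k^0.69 = 0.42 / (0.025 + 0.102) = 0.42 / 0.127 = 3.3071
k* = 3.3071^(1/0.69) ≈ 5.6601
y* = (k*)^α = 5.6601^0.31 ≈ 1.7115
c* = (1 − s)·y* = (1 − 0.42) × 1.7115 ≈ 0.9927

c* = 0.993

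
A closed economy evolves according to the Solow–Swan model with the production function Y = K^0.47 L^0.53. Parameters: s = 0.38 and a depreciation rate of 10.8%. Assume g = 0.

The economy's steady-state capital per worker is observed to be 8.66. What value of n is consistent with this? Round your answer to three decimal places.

n ≈ 0.013

Steady state requires s·f(k) = (n + δ)·k, i.e. s·k^α = (n + δ)·k.
So s / (n + δ) = (k*)^(1−α) = 8.66^0.53 = 3.1397.
Therefore n + δ = s / 3.1397 = 0.38 / 3.1397 = 0.1210, so n = 0.1210 − 0.108 = 0.0130.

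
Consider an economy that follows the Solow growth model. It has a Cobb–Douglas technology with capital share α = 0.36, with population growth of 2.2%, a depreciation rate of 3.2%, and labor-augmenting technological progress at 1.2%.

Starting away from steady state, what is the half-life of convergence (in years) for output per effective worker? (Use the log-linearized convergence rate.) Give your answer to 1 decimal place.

Near the steady state the convergence rate is λ = (1 − α)(n + g + δ).
λ = (1 − 0.36) × 0.066 = 0.64 × 0.066 = 0.04224
Half-life = ln 2 / λ = 0.6931 / 0.04224 ≈ 16.41 years

t_½ ≈ 16.4 years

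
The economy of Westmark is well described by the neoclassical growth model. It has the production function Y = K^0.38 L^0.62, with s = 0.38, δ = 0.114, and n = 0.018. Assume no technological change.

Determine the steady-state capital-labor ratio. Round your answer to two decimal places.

In steady state, investment equals break-even investment: s·k^α = (n + δ)·k.
Dividing both sides by k: k^(1−α) = s / (n + δ).
k^0.62 = 0.38 / (0.018 + 0.114) = 0.38 / 0.132 = 2.8788
k* = 2.8788^(1/0.62) ≈ 5.5038

k* = 5.50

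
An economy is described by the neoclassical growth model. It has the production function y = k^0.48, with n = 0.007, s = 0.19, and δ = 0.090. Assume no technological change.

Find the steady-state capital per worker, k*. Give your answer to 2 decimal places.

In steady state, investment equals break-even investment: s·k^α = (n + δ)·k.
Rearranging, k^(1−α) = s / (n + δ).
k^0.52 = 0.19 / (0.007 + 0.090) = 0.19 / 0.097 = 1.9588
k* = 1.9588^(1/0.52) ≈ 3.6435

k* ≈ 3.64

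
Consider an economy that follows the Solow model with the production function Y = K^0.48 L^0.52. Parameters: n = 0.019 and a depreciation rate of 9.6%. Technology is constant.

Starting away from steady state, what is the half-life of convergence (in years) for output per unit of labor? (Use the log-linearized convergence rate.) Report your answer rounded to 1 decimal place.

half-life ≈ 11.6 years

Near the steady state the convergence rate is λ = (1 − α)(n + δ).
λ = (1 − 0.48) × 0.115 = 0.52 × 0.115 = 0.0598
Half-life = ln 2 / λ = 0.6931 / 0.0598 ≈ 11.59 years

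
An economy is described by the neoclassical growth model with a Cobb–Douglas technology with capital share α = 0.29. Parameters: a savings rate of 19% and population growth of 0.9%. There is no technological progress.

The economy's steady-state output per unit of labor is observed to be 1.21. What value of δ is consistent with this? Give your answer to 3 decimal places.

δ ≈ 0.110

In steady state, investment equals break-even investment: s·k^α = (n + δ)·k.
Since y* = [s/(n + δ)]^(α/(1−α)), we have s/(n + δ) = (y*)^((1−α)/α) = 1.21^2.4483 = 1.5947.
Therefore n + δ = s / 1.5947 = 0.19 / 1.5947 = 0.1191, so δ = 0.1191 − 0.009 = 0.1101.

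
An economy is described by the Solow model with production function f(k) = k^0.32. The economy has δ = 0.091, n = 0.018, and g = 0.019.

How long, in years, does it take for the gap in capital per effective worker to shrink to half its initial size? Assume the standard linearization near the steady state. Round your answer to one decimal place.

about 8.0 years

Near the steady state the convergence rate is λ = (1 − α)(n + g + δ).
λ = (1 − 0.32) × 0.128 = 0.68 × 0.128 = 0.08704
Half-life = ln 2 / λ = 0.6931 / 0.08704 ≈ 7.96 years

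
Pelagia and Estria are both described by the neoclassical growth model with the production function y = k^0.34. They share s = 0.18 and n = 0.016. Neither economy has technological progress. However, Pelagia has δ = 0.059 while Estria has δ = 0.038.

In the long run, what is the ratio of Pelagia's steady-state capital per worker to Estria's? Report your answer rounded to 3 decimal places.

ratio ≈ 0.608

Steady-state k* = [s/(n + δ)]^(1/(1−α)), so the ratio is [ (s_P/(n + δ)_P) / (s_E/(n + δ)_E) ]^1.5152.
s_P/(n + δ)_P = 0.18/0.075 = 2.4000; s_E/(n + δ)_E = 0.18/0.054 = 3.3333.
Ratio = (2.4000/3.3333)^1.5152 = 0.7200^1.5152 ≈ 0.6079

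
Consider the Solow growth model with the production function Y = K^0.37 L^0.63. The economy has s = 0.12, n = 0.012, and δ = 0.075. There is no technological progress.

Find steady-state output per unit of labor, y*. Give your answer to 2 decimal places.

Steady state requires s·f(k) = (n + δ)·k, i.e. s·k^α = (n + δ)·k.
Dividing both sides by k: k^(1−α) = s / (n + δ).
k^0.63 = 0.12 / (0.012 + 0.075) = 0.12 / 0.087 = 1.3793
k* = 1.3793^(1/0.63) ≈ 1.6660
y* = (k*)^α = 1.6660^0.37 ≈ 1.2079

y* ≈ 1.21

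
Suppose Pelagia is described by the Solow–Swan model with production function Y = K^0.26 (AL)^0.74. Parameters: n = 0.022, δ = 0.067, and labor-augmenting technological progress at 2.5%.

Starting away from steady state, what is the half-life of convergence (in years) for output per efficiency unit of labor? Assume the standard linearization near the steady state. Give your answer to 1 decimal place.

about 8.2 years

Near the steady state the convergence rate is λ = (1 − α)(n + g + δ).
λ = (1 − 0.26) × 0.114 = 0.74 × 0.114 = 0.08436
Half-life = ln 2 / λ = 0.6931 / 0.08436 ≈ 8.22 years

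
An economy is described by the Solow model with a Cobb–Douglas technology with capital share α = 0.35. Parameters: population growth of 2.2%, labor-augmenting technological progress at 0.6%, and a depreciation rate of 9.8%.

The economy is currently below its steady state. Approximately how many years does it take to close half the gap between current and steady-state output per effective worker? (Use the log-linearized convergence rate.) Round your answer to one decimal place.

about 8.5 years

Near the steady state the convergence rate is λ = (1 − α)(n + g + δ).
λ = (1 − 0.35) × 0.126 = 0.65 × 0.126 = 0.0819
Half-life = ln 2 / λ = 0.6931 / 0.0819 ≈ 8.46 years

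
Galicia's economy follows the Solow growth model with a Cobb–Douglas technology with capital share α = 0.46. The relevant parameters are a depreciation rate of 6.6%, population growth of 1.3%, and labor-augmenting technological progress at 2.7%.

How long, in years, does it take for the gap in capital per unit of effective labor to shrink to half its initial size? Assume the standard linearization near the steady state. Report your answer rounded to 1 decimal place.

t_½ ≈ 12.1 years

Near the steady state the convergence rate is λ = (1 − α)(n + g + δ).
λ = (1 − 0.46) × 0.106 = 0.54 × 0.106 = 0.05724
Half-life = ln 2 / λ = 0.6931 / 0.05724 ≈ 12.11 years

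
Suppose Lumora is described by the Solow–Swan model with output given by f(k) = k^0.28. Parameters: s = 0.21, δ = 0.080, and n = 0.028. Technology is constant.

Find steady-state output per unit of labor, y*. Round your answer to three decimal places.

y* ≈ 1.295

In steady state, investment equals break-even investment: s·k^α = (n + δ)·k.
Rearranging, k^(1−α) = s / (n + δ).
k^0.72 = 0.21 / (0.028 + 0.080) = 0.21 / 0.108 = 1.9444
k* = 1.9444^(1/0.72) ≈ 2.5182
y* = (k*)^α = 2.5182^0.28 ≈ 1.2951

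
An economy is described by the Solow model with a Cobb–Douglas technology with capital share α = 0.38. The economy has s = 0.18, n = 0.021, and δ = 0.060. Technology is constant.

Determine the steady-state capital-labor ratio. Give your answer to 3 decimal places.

k* ≈ 3.625

Steady state requires s·f(k) = (n + δ)·k, i.e. s·k^α = (n + δ)·k.
Rearranging, k^(1−α) = s / (n + δ).
k^0.62 = 0.18 / (0.021 + 0.060) = 0.18 / 0.081 = 2.2222
k* = 2.2222^(1/0.62) ≈ 3.6252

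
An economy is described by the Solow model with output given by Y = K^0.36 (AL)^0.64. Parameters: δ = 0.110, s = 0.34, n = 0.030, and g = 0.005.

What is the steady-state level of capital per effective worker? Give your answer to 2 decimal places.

Steady state requires s·f(k) = (n + g + δ)·k, i.e. s·k^α = (n + g + δ)·k.
Rearranging, k^(1−α) = s / (n + g + δ).
k^0.64 = 0.34 / (0.030 + 0.005 + 0.110) = 0.34 / 0.145 = 2.3448
k* = 2.3448^(1/0.64) ≈ 3.7870

k* = 3.79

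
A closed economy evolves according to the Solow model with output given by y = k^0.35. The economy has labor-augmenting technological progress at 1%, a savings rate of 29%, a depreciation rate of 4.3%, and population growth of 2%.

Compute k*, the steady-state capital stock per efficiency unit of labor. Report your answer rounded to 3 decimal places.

k* = 8.349

Steady state requires s·f(k) = (n + g + δ)·k, i.e. s·k^α = (n + g + δ)·k.
Rearranging, k^(1−α) = s / (n + g + δ).
k^0.65 = 0.29 / (0.020 + 0.010 + 0.043) = 0.29 / 0.073 = 3.9726
k* = 3.9726^(1/0.65) ≈ 8.3494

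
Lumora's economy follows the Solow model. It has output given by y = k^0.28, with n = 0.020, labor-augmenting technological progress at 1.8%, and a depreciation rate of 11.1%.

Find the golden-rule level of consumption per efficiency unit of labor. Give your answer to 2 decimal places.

c_gold ≈ 0.92

At the golden rule, f'(k) = n + g + δ, so α·k^(α−1) = n + g + δ and k_gold = (α/(n + g + δ))^(1/(1−α)).
k_gold = (0.28/0.149)^(1/0.72) = 1.8792^1.3889 ≈ 2.4017
c_gold = f(k_gold) − (n + g + δ)·k_gold = 1.2780 − 0.149×2.4017 ≈ 0.9201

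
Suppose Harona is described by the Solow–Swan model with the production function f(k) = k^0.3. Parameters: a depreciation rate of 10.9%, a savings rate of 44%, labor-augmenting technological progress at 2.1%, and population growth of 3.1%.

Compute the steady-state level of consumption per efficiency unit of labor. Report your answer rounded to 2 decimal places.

At the steady state, Δk = 0, so s·k^α = (n + g + δ)·k.
Dividing both sides by k: k^(1−α) = s / (n + g + δ).
k^0.7 = 0.44 / (0.031 + 0.021 + 0.109) = 0.44 / 0.161 = 2.7329
k* = 2.7329^(1/0.7) ≈ 4.2048
y* = (k*)^α = 4.2048^0.3 ≈ 1.5386
c* = (1 − s)·y* = (1 − 0.44) × 1.5386 ≈ 0.8616

c* = 0.86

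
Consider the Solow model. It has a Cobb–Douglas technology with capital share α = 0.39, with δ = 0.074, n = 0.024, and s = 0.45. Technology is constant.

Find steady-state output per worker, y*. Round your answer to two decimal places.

y* = 2.65

Steady state requires s·f(k) = (n + δ)·k, i.e. s·k^α = (n + δ)·k.
Rearranging, k^(1−α) = s / (n + δ).
k^0.61 = 0.45 / (0.024 + 0.074) = 0.45 / 0.098 = 4.5918
k* = 4.5918^(1/0.61) ≈ 12.1680
y* = (k*)^α = 12.1680^0.39 ≈ 2.6499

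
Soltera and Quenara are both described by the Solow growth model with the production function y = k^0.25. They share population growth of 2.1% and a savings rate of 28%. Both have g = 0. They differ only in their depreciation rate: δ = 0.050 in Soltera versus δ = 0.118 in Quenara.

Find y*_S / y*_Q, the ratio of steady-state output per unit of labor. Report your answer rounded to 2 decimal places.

y*_S / y*_Q ≈ 1.25

Steady-state y* = [s/(n + δ)]^(α/(1−α)), so the ratio is [ (s_S/(n + δ)_S) / (s_Q/(n + δ)_Q) ]^0.3333.
s_S/(n + δ)_S = 0.28/0.071 = 3.9437; s_Q/(n + δ)_Q = 0.28/0.139 = 2.0144.
Ratio = (3.9437/2.0144)^0.3333 = 1.9578^0.3333 ≈ 1.2510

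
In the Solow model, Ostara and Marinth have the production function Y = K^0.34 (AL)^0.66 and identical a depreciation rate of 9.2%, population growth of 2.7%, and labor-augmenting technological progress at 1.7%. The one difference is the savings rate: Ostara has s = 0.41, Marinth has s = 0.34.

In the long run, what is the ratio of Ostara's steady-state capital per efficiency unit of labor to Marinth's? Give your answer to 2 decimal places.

k*_O / k*_M ≈ 1.33

Steady-state k* = [s/(n + g + δ)]^(1/(1−α)), so the ratio is [ (s_O/(n + g + δ)_O) / (s_M/(n + g + δ)_M) ]^1.5152.
s_O/(n + g + δ)_O = 0.41/0.136 = 3.0147; s_M/(n + g + δ)_M = 0.34/0.136 = 2.5000.
Ratio = (3.0147/2.5000)^1.5152 = 1.2059^1.5152 ≈ 1.3280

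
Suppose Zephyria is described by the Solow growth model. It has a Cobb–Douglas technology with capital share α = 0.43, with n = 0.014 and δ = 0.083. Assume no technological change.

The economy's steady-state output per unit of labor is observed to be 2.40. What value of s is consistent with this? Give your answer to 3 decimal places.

At the steady state, Δk = 0, so s·k^α = (n + δ)·k.
Since y* = [s/(n + δ)]^(α/(1−α)), we have s/(n + δ) = (y*)^((1−α)/α) = 2.40^1.3256 = 3.1916.
Therefore s = 3.1916 × (n + δ) = 3.1916 × 0.097 = 0.3096.

s ≈ 0.310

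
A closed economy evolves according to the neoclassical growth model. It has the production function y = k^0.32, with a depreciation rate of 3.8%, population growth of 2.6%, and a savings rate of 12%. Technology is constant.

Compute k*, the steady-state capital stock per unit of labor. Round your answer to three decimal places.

k* ≈ 2.520

Steady state requires s·f(k) = (n + δ)·k, i.e. s·k^α = (n + δ)·k.
Dividing both sides by k: k^(1−α) = s / (n + δ).
k^0.68 = 0.12 / (0.026 + 0.038) = 0.12 / 0.064 = 1.8750
k* = 1.8750^(1/0.68) ≈ 2.5204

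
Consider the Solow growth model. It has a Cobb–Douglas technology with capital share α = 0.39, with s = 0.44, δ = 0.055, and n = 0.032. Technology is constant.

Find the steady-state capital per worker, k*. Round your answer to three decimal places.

At the steady state, Δk = 0, so s·k^α = (n + δ)·k.
Rearranging, k^(1−α) = s / (n + δ).
k^0.61 = 0.44 / (0.032 + 0.055) = 0.44 / 0.087 = 5.0575
k* = 5.0575^(1/0.61) ≈ 14.2559

k* ≈ 14.256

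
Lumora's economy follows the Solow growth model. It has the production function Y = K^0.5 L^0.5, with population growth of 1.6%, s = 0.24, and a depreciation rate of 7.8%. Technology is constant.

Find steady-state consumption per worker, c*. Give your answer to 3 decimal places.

At the steady state, Δk = 0, so s·k^α = (n + δ)·k.
Rearranging, k^(1−α) = s / (n + δ).
k^0.5 = 0.24 / (0.016 + 0.078) = 0.24 / 0.094 = 2.5532
k* = 2.5532^(1/0.5) ≈ 6.5188
y* = (k*)^α = 6.5188^0.5 ≈ 2.5532
c* = (1 − s)·y* = (1 − 0.24) × 2.5532 ≈ 1.9404

c* ≈ 1.940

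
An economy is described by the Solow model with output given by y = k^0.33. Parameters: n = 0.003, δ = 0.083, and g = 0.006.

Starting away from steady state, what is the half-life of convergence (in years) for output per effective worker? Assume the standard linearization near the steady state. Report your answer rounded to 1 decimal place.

Near the steady state the convergence rate is λ = (1 − α)(n + g + δ).
λ = (1 − 0.33) × 0.092 = 0.67 × 0.092 = 0.06164
Half-life = ln 2 / λ = 0.6931 / 0.06164 ≈ 11.24 years

half-life ≈ 11.2 years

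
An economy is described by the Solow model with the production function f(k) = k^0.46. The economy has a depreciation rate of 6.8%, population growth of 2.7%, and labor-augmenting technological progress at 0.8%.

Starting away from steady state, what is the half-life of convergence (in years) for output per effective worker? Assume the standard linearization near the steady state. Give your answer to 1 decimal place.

Near the steady state the convergence rate is λ = (1 − α)(n + g + δ).
λ = (1 − 0.46) × 0.103 = 0.54 × 0.103 = 0.05562
Half-life = ln 2 / λ = 0.6931 / 0.05562 ≈ 12.46 years

t_½ ≈ 12.5 years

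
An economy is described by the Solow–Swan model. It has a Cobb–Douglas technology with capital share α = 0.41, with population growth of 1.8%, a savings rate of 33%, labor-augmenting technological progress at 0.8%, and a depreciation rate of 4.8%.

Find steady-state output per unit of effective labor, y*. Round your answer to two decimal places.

y* ≈ 2.83

Steady state requires s·f(k) = (n + g + δ)·k, i.e. s·k^α = (n + g + δ)·k.
Dividing both sides by k: k^(1−α) = s / (n + g + δ).
k^0.59 = 0.33 / (0.018 + 0.008 + 0.048) = 0.33 / 0.074 = 4.4595
k* = 4.4595^(1/0.59) ≈ 12.6033
y* = (k*)^α = 12.6033^0.41 ≈ 2.8262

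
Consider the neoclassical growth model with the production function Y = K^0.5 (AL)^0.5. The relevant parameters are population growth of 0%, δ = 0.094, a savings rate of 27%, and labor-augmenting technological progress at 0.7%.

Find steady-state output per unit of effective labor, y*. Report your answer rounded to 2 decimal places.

y* ≈ 2.67

Steady state requires s·f(k) = (n + g + δ)·k, i.e. s·k^α = (n + g + δ)·k.
Dividing both sides by k: k^(1−α) = s / (n + g + δ).
k^0.5 = 0.27 / (0.000 + 0.007 + 0.094) = 0.27 / 0.101 = 2.6733
k* = 2.6733^(1/0.5) ≈ 7.1465
y* = (k*)^α = 7.1465^0.5 ≈ 2.6733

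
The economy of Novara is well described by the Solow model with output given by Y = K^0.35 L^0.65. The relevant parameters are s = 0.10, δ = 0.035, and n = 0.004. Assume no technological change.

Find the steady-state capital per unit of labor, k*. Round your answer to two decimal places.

In steady state, investment equals break-even investment: s·k^α = (n + δ)·k.
Rearranging, k^(1−α) = s / (n + δ).
k^0.65 = 0.10 / (0.004 + 0.035) = 0.10 / 0.039 = 2.5641
k* = 2.5641^(1/0.65) ≈ 4.2573

k* = 4.26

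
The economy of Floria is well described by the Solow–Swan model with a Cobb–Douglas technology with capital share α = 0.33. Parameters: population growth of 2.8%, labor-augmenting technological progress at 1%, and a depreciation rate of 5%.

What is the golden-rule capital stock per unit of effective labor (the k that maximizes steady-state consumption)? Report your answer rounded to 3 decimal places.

The golden rule sets f'(k) = n + g + δ, i.e. α·k^(α−1) = n + g + δ.
So k^(1−α) = α / (n + g + δ) = 0.33 / 0.088 = 3.7500.
k_gold = 3.7500^(1/0.67) ≈ 7.1906

k_gold ≈ 7.191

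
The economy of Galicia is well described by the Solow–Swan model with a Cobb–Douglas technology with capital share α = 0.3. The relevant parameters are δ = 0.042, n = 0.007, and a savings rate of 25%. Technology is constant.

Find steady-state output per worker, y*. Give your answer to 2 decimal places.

In steady state, investment equals break-even investment: s·k^α = (n + δ)·k.
Dividing both sides by k: k^(1−α) = s / (n + δ).
k^0.7 = 0.25 / (0.007 + 0.042) = 0.25 / 0.049 = 5.1020
k* = 5.1020^(1/0.7) ≈ 10.2579
y* = (k*)^α = 10.2579^0.3 ≈ 2.0106

y* = 2.01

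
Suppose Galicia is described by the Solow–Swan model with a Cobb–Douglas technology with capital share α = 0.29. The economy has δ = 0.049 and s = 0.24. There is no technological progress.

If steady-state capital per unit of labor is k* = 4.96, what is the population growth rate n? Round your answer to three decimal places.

n ≈ 0.028

At the steady state, Δk = 0, so s·k^α = (n + δ)·k.
So s / (n + δ) = (k*)^(1−α) = 4.96^0.71 = 3.1174.
Therefore n + δ = s / 3.1174 = 0.24 / 3.1174 = 0.0770, so n = 0.0770 − 0.049 = 0.0280.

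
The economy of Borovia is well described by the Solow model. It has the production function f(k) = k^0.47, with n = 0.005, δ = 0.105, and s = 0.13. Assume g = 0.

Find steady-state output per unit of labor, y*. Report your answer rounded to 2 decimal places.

y* ≈ 1.16

Steady state requires s·f(k) = (n + δ)·k, i.e. s·k^α = (n + δ)·k.
Rearranging, k^(1−α) = s / (n + δ).
k^0.53 = 0.13 / (0.005 + 0.105) = 0.13 / 0.110 = 1.1818
k* = 1.1818^(1/0.53) ≈ 1.3705
y* = (k*)^α = 1.3705^0.47 ≈ 1.1597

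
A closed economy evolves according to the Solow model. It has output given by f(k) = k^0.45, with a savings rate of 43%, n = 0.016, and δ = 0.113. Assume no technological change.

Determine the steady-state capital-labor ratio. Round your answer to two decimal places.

k* = 8.93

In steady state, investment equals break-even investment: s·k^α = (n + δ)·k.
Rearranging, k^(1−α) = s / (n + δ).
k^0.55 = 0.43 / (0.016 + 0.113) = 0.43 / 0.129 = 3.3333
k* = 3.3333^(1/0.55) ≈ 8.9265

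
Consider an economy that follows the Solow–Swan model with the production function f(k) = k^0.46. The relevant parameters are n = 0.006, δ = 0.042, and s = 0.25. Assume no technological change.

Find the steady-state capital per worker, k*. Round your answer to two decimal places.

k* ≈ 21.24

Steady state requires s·f(k) = (n + δ)·k, i.e. s·k^α = (n + δ)·k.
Rearranging, k^(1−α) = s / (n + δ).
k^0.54 = 0.25 / (0.006 + 0.042) = 0.25 / 0.048 = 5.2083
k* = 5.2083^(1/0.54) ≈ 21.2429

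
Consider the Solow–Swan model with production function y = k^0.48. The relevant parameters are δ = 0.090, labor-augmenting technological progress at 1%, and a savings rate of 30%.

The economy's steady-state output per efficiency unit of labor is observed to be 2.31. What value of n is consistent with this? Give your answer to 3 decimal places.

n ≈ 0.021

Steady state requires s·f(k) = (n + g + δ)·k, i.e. s·k^α = (n + g + δ)·k.
Since y* = [s/(n + g + δ)]^(α/(1−α)), we have s/(n + g + δ) = (y*)^((1−α)/α) = 2.31^1.0833 = 2.4769.
Therefore n + g + δ = s / 2.4769 = 0.30 / 2.4769 = 0.1211, so n = 0.1211 − 0.100 = 0.0211.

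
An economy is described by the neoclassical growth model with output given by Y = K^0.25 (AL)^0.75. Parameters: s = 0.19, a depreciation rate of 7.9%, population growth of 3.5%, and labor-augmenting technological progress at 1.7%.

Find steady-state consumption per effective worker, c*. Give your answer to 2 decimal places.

At the steady state, Δk = 0, so s·k^α = (n + g + δ)·k.
Rearranging, k^(1−α) = s / (n + g + δ).
k^0.75 = 0.19 / (0.035 + 0.017 + 0.079) = 0.19 / 0.131 = 1.4504
k* = 1.4504^(1/0.75) ≈ 1.6418
y* = (k*)^α = 1.6418^0.25 ≈ 1.1320
c* = (1 − s)·y* = (1 − 0.19) × 1.1320 ≈ 0.9169

c* = 0.92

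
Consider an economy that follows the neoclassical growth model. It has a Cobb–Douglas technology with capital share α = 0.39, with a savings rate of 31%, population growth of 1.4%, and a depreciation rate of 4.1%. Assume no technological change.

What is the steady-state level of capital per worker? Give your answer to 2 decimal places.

At the steady state, Δk = 0, so s·k^α = (n + δ)·k.
Rearranging, k^(1−α) = s / (n + δ).
k^0.61 = 0.31 / (0.014 + 0.041) = 0.31 / 0.055 = 5.6364
k* = 5.6364^(1/0.61) ≈ 17.0275

k* = 17.03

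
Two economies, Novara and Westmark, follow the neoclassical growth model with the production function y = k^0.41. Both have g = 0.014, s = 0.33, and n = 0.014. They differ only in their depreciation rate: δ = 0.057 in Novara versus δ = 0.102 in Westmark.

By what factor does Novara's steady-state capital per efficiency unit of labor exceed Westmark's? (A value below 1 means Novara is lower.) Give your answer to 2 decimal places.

Steady-state k* = [s/(n + g + δ)]^(1/(1−α)), so the ratio is [ (s_N/(n + g + δ)_N) / (s_W/(n + g + δ)_W) ]^1.6949.
s_N/(n + g + δ)_N = 0.33/0.085 = 3.8824; s_W/(n + g + δ)_W = 0.33/0.130 = 2.5385.
Ratio = (3.8824/2.5385)^1.6949 = 1.5294^1.6949 ≈ 2.0547

k*_N / k*_W ≈ 2.05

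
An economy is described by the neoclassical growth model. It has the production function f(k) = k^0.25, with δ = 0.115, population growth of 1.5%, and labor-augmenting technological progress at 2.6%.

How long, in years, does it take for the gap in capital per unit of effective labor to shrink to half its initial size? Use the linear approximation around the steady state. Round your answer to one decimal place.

Near the steady state the convergence rate is λ = (1 − α)(n + g + δ).
λ = (1 − 0.25) × 0.156 = 0.75 × 0.156 = 0.1170
Half-life = ln 2 / λ = 0.6931 / 0.1170 ≈ 5.92 years

about 5.9 years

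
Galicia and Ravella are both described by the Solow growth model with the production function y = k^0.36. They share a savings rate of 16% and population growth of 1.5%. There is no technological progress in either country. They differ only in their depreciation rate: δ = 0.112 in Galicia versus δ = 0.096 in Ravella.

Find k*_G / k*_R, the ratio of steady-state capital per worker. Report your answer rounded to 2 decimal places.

ratio ≈ 0.81

Steady-state k* = [s/(n + δ)]^(1/(1−α)), so the ratio is [ (s_G/(n + δ)_G) / (s_R/(n + δ)_R) ]^1.5625.
s_G/(n + δ)_G = 0.16/0.127 = 1.2598; s_R/(n + δ)_R = 0.16/0.111 = 1.4414.
Ratio = (1.2598/1.4414)^1.5625 = 0.8740^1.5625 ≈ 0.8102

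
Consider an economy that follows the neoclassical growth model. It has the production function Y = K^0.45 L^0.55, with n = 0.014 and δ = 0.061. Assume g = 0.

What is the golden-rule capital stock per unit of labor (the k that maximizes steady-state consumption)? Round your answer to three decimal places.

k_gold ≈ 25.991

The golden rule sets f'(k) = n + δ, i.e. α·k^(α−1) = n + δ.
So k^(1−α) = α / (n + δ) = 0.45 / 0.075 = 6.0000.
k_gold = 6.0000^(1/0.55) ≈ 25.9908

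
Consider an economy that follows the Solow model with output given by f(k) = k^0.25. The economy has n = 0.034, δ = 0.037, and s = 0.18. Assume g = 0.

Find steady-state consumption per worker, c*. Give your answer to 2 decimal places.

c* = 1.12

In steady state, investment equals break-even investment: s·k^α = (n + δ)·k.
Dividing both sides by k: k^(1−α) = s / (n + δ).
k^0.75 = 0.18 / (0.034 + 0.037) = 0.18 / 0.071 = 2.5352
k* = 2.5352^(1/0.75) ≈ 3.4569
y* = (k*)^α = 3.4569^0.25 ≈ 1.3636
c* = (1 − s)·y* = (1 − 0.18) × 1.3636 ≈ 1.1182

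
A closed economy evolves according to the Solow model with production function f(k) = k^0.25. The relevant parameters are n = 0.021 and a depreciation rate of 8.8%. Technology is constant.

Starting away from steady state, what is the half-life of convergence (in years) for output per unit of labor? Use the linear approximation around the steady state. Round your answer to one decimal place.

Near the steady state the convergence rate is λ = (1 − α)(n + δ).
λ = (1 − 0.25) × 0.109 = 0.75 × 0.109 = 0.08175
Half-life = ln 2 / λ = 0.6931 / 0.08175 ≈ 8.48 years

about 8.5 years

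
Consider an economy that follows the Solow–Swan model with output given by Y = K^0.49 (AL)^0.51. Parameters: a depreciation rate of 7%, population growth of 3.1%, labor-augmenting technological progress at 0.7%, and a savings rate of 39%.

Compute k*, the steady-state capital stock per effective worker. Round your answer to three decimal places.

In steady state, investment equals break-even investment: s·k^α = (n + g + δ)·k.
Dividing both sides by k: k^(1−α) = s / (n + g + δ).
k^0.51 = 0.39 / (0.031 + 0.007 + 0.070) = 0.39 / 0.108 = 3.6111
k* = 3.6111^(1/0.51) ≈ 12.3997

k* = 12.400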